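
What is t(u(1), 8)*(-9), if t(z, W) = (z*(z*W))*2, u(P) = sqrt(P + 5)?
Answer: -864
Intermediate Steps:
u(P) = sqrt(5 + P)
t(z, W) = 2*W*z**2 (t(z, W) = (z*(W*z))*2 = (W*z**2)*2 = 2*W*z**2)
t(u(1), 8)*(-9) = (2*8*(sqrt(5 + 1))**2)*(-9) = (2*8*(sqrt(6))**2)*(-9) = (2*8*6)*(-9) = 96*(-9) = -864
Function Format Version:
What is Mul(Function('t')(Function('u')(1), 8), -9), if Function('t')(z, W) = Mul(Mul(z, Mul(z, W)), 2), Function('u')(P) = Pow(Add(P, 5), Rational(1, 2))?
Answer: -864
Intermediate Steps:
Function('u')(P) = Pow(Add(5, P), Rational(1, 2))
Function('t')(z, W) = Mul(2, W, Pow(z, 2)) (Function('t')(z, W) = Mul(Mul(z, Mul(W, z)), 2) = Mul(Mul(W, Pow(z, 2)), 2) = Mul(2, W, Pow(z, 2)))
Mul(Function('t')(Function('u')(1), 8), -9) = Mul(Mul(2, 8, Pow(Pow(Add(5, 1), Rational(1, 2)), 2)), -9) = Mul(Mul(2, 8, Pow(Pow(6, Rational(1, 2)), 2)), -9) = Mul(Mul(2, 8, 6), -9) = Mul(96, -9) = -864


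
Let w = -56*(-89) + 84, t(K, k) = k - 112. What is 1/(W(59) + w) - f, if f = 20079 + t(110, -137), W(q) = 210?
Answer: -104662739/5278 ≈ -19830.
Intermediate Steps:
t(K, k) = -112 + k
w = 5068 (w = 4984 + 84 = 5068)
f = 19830 (f = 20079 + (-112 - 137) = 20079 - 249 = 19830)
1/(W(59) + w) - f = 1/(210 + 5068) - 1*19830 = 1/5278 - 19830 = -104662739/5278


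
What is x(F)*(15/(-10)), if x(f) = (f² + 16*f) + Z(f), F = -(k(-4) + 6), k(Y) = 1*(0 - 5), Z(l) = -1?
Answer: 24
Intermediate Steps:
k(Y) = -5 (k(Y) = 1*(-5) = -5)
F = -1 (F = -(-5 + 6) = -1*1 = -1)
x(f) = -1 + f² + 16*f (x(f) = (f² + 16*f) - 1 = -1 + f² + 16*f)
x(F)*(15/(-10)) = (-1 + (-1)² + 16*(-1))*(15/(-10)) = (-1 + 1 - 16)*(15*(-⅒)) = -16*(-3/2) = 24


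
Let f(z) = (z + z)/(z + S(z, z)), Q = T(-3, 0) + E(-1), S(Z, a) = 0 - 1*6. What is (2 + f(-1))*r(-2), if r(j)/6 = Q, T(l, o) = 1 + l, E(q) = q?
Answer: -288/7 ≈ -41.143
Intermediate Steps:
S(Z, a) = -6 (S(Z, a) = 0 - 6 = -6)
Q = -3 (Q = (1 - 3) - 1 = -2 - 1 = -3)
f(z) = 2*z/(-6 + z) (f(z) = (z + z)/(z - 6) = (2*z)/(-6 + z) = 2*z/(-6 + z))
r(j) = -18 (r(j) = 6*(-3) = -18)
(2 + f(-1))*r(-2) = (2 + 2*(-1)/(-6 - 1))*(-18) = (2 + 2*(-1)/(-7))*(-18) = (2 + 2*(-1)*(-⅐))*(-18) = (2 + 2/7)*(-18) = (16/7)*(-18) = -288/7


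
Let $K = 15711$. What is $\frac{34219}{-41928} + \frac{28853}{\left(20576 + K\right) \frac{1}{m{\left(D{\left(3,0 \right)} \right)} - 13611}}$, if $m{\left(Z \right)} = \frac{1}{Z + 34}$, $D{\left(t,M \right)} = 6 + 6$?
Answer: $- \frac{378743377804279}{34993150728} \approx -10823.0$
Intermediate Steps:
$D{\left(t,M \right)} = 12$
$m{\left(Z \right)} = \frac{1}{34 + Z}$
$\frac{34219}{-41928} + \frac{28853}{\left(20576 + K\right) \frac{1}{m{\left(D{\left(3,0 \right)} \right)} - 13611}} = \frac{34219}{-41928} + \frac{28853}{\left(20576 + 15711\right) \frac{1}{\frac{1}{34 + 12} - 13611}} = 34219 \left(- \frac{1}{41928}\right) + \frac{28853}{36287 \frac{1}{\frac{1}{46} - 13611}} = - \frac{34219}{41928} + \frac{28853}{36287 \frac{1}{\frac{1}{46} - 13611}} = - \frac{34219}{41928} + \frac{28853}{36287 \frac{1}{- \frac{626105}{46}}} = - \frac{34219}{41928} + \frac{28853}{36287 \left(- \frac{46}{626105}\right)} = - \frac{34219}{41928} + \frac{28853}{- \frac{1669202}{626105}} = - \frac{34219}{41928} + 28853 \left(- \frac{626105}{1669202}\right) = - \frac{34219}{41928} - \frac{18065007565}{1669202} = - \frac{378743377804279}{34993150728}$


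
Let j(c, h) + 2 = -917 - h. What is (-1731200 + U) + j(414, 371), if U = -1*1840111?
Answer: -3572601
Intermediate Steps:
U = -1840111
j(c, h) = -919 - h (j(c, h) = -2 + (-917 - h) = -919 - h)
(-1731200 + U) + j(414, 371) = (-1731200 - 1840111) + (-919 - 1*371) = -3571311 + (-919 - 371) = -3571311 - 1290 = -3572601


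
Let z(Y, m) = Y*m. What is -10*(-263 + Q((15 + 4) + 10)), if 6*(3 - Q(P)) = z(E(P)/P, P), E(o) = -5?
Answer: 7775/3 ≈ 2591.7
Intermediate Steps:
Q(P) = 23/6 (Q(P) = 3 - (-5/P)*P/6 = 3 - ⅙*(-5) = 3 + ⅚ = 23/6)
-10*(-263 + Q((15 + 4) + 10)) = -10*(-263 + 23/6) = -10*(-1555/6) = 7775/3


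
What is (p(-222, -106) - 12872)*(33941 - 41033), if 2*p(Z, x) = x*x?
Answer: 51445368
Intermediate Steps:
p(Z, x) = x²/2 (p(Z, x) = (x*x)/2 = x²/2)
(p(-222, -106) - 12872)*(33941 - 41033) = ((½)*(-106)² - 12872)*(33941 - 41033) = ((½)*11236 - 12872)*(-7092) = (5618 - 12872)*(-7092) = -7254*(-7092) = 51445368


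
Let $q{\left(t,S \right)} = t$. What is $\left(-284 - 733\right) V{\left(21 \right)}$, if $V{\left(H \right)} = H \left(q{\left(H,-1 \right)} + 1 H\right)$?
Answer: $-896994$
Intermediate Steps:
$V{\left(H \right)} = 2 H^{2}$ ($V{\left(H \right)} = H \left(H + 1 H\right) = H \left(H + H\right) = H 2 H = 2 H^{2}$)
$\left(-284 - 733\right) V{\left(21 \right)} = \left(-284 - 733\right) 2 \cdot 21^{2} = - 1017 \cdot 2 \cdot 441 = \left(-1017\right) 882 = -896994$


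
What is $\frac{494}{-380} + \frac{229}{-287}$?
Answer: $- \frac{6021}{2870} \approx -2.0979$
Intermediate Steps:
$\frac{494}{-380} + \frac{229}{-287} = 494 \left(- \frac{1}{380}\right) + 229 \left(- \frac{1}{287}\right) = - \frac{13}{10} - \frac{229}{287} = - \frac{6021}{2870}$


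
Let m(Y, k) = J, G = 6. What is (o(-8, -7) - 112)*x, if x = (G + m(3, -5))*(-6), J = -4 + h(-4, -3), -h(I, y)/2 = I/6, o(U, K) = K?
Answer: 2380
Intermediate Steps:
h(I, y) = -I/3 (h(I, y) = -2*I/6 = -I/3)
J = -8/3 (J = -4 - ⅓*(-4) = -4 + 4/3 = -8/3 ≈ -2.6667)
m(Y, k) = -8/3
x = -20 (x = (6 - 8/3)*(-6) = (10/3)*(-6) = -20)
(o(-8, -7) - 112)*x = (-7 - 112)*(-20) = -119*(-20) = 2380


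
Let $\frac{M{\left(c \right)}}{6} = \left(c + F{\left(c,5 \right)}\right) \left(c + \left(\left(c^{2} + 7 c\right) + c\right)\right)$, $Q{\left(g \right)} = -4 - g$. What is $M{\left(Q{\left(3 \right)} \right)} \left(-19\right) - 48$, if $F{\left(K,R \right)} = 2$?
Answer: $-8028$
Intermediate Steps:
$M{\left(c \right)} = 6 \left(2 + c\right) \left(c^{2} + 9 c\right)$ ($M{\left(c \right)} = 6 \left(c + 2\right) \left(c + \left(\left(c^{2} + 7 c\right) + c\right)\right) = 6 \left(2 + c\right) \left(c + \left(c^{2} + 8 c\right)\right) = 6 \left(2 + c\right) \left(c^{2} + 9 c\right)$)
$M{\left(Q{\left(3 \right)} \right)} \left(-19\right) - 48 = 6 \left(-4 - 3\right) \left(18 + \left(-4 - 3\right)^{2} + 11 \left(-4 - 3\right)\right) \left(-19\right) - 48 = 6 \left(-7\right) \left(18 + \left(-7\right)^{2} + 11 \left(-7\right)\right) \left(-19\right) - 48 = 6 \left(-7\right) \left(18 + 49 - 77\right) \left(-19\right) - 48 = 6 \left(-7\right) \left(-10\right) \left(-19\right) - 48 = 420 \left(-19\right) - 48 = -7980 - 48 = -8028$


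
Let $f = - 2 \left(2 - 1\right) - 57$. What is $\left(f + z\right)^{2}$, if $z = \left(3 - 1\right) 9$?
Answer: $1681$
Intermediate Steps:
$f = -59$ ($f = \left(-2\right) 1 - 57 = -2 - 57 = -59$)
$z = 18$ ($z = 2 \cdot 9 = 18$)
$\left(f + z\right)^{2} = \left(-59 + 18\right)^{2} = \left(-41\right)^{2} = 1681$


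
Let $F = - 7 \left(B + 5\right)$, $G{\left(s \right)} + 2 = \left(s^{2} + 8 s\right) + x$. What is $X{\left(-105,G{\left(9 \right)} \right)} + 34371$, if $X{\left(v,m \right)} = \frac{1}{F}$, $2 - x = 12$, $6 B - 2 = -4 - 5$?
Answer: $\frac{5533725}{161} \approx 34371.0$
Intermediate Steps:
$B = - \frac{7}{6}$ ($B = \frac{1}{3} + \frac{-4 - 5}{6} = \frac{1}{3} + \frac{1}{6} \left(-9\right) = \frac{1}{3} - \frac{3}{2} = - \frac{7}{6} \approx -1.1667$)
$x = -10$ ($x = 2 - 12 = -10$)
$G{\left(s \right)} = -12 + s^{2} + 8 s$ ($G{\left(s \right)} = -2 - \left(10 - s^{2} - 8 s\right) = -2 + \left(-10 + s^{2} + 8 s\right) = -12 + s^{2} + 8 s$)
$F = - \frac{161}{6}$ ($F = - 7 \left(- \frac{7}{6} + 5\right) = \left(-7\right) \frac{23}{6} = - \frac{161}{6} \approx -26.833$)
$X{\left(v,m \right)} = - \frac{6}{161}$ ($X{\left(v,m \right)} = \frac{1}{- \frac{161}{6}} = - \frac{6}{161}$)
$X{\left(-105,G{\left(9 \right)} \right)} + 34371 = - \frac{6}{161} + 34371 = \frac{5533725}{161}$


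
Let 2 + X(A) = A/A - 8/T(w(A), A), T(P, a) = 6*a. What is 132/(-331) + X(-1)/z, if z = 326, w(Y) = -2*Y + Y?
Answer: -128765/323718 ≈ -0.39777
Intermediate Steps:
w(Y) = -Y
X(A) = -1 - 4/(3*A) (X(A) = -2 + (A/A - 8*1/(6*A)) = -2 + (1 - 4/(3*A)) = -1 - 4/(3*A))
132/(-331) + X(-1)/z = 132/(-331) + ((-4/3 - 1*(-1))/(-1))/326 = 132*(-1/331) - (-4/3 + 1)*(1/326) = -132/331 - 1*(-⅓)*(1/326) = -132/331 + (⅓)*(1/326) = -132/331 + 1/978 = -128765/323718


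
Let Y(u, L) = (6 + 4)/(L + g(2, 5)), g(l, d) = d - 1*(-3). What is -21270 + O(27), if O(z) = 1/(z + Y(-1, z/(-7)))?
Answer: -18143281/853 ≈ -21270.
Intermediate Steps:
g(l, d) = 3 + d (g(l, d) = d + 3 = 3 + d)
Y(u, L) = 10/(8 + L) (Y(u, L) = (6 + 4)/(L + (3 + 5)) = 10/(L + 8) = 10/(8 + L))
O(z) = 1/(z + 10/(8 - z/7)) (O(z) = 1/(z + 10/(8 + z/(-7))) = 1/(z + 10/(8 + z*(-⅐))) = 1/(z + 10/(8 - z/7)))
-21270 + O(27) = -21270 + (-56 + 27)/(-70 + 27*(-56 + 27)) = -21270 - 29/(-70 + 27*(-29)) = -21270 - 29/(-70 - 783) = -21270 - 29/(-853) = -21270 - 1/853*(-29) = -21270 + 29/853 = -18143281/853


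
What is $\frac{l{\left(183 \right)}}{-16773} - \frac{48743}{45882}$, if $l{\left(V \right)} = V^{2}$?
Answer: $- \frac{784702879}{256526262} \approx -3.059$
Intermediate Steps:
$\frac{l{\left(183 \right)}}{-16773} - \frac{48743}{45882} = \frac{183^{2}}{-16773} - \frac{48743}{45882} = 33489 \left(- \frac{1}{16773}\right) - \frac{48743}{45882} = - \frac{11163}{5591} - \frac{48743}{45882} = - \frac{784702879}{256526262}$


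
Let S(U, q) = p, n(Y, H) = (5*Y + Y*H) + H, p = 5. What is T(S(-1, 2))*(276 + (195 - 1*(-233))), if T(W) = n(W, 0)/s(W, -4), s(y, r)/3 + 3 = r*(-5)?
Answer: 17600/51 ≈ 345.10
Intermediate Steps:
s(y, r) = -9 - 15*r (s(y, r) = -9 + 3*(r*(-5)) = -9 + 3*(-5*r) = -9 - 15*r)
n(Y, H) = H + 5*Y + H*Y (n(Y, H) = (5*Y + H*Y) + H = H + 5*Y + H*Y)
S(U, q) = 5
T(W) = 5*W/51 (T(W) = (0 + 5*W + 0*W)/(-9 - 15*(-4)) = (0 + 5*W + 0)/(-9 + 60) = (5*W)/51 = (5*W)*(1/51) = 5*W/51)
T(S(-1, 2))*(276 + (195 - 1*(-233))) = ((5/51)*5)*(276 + (195 - 1*(-233))) = 25*(276 + (195 + 233))/51 = 25*(276 + 428)/51 = (25/51)*704 = 17600/51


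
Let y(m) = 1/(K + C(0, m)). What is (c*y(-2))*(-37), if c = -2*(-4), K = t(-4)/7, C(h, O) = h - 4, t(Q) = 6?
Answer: 1036/11 ≈ 94.182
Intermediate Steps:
C(h, O) = -4 + h
K = 6/7 ≈ 0.85714
c = 8
y(m) = -7/22 (y(m) = 1/(6/7 + (-4 + 0)) = 1/(6/7 - 4) = 1/(-22/7) = -7/22)
(c*y(-2))*(-37) = (8*(-7/22))*(-37) = -28/11*(-37) = 1036/11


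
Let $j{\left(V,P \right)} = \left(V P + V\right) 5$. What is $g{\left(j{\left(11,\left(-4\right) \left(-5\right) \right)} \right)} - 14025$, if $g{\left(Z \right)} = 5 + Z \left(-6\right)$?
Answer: $-20950$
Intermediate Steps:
$j{\left(V,P \right)} = 5 V + 5 P V$ ($j{\left(V,P \right)} = \left(P V + V\right) 5 = \left(V + P V\right) 5 = 5 V + 5 P V$)
$g{\left(Z \right)} = 5 - 6 Z$
$g{\left(j{\left(11,\left(-4\right) \left(-5\right) \right)} \right)} - 14025 = \left(5 - 6 \cdot 5 \cdot 11 \left(1 - -20\right)\right) - 14025 = \left(5 - 6 \cdot 5 \cdot 11 \left(1 + 20\right)\right) - 14025 = \left(5 - 6 \cdot 5 \cdot 11 \cdot 21\right) - 14025 = \left(5 - 6930\right) - 14025 = -6925 - 14025 = -20950$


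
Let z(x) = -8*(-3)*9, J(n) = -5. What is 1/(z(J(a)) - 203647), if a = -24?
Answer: -1/203431 ≈ -4.9157e-6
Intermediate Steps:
z(x) = 216 (z(x) = 24*9 = 216)
1/(z(J(a)) - 203647) = 1/(216 - 203647) = 1/(-203431) = -1/203431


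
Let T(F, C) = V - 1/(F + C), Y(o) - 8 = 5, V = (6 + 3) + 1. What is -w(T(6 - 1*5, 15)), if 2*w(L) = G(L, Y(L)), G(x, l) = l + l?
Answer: -13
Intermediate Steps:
V = 10 (V = 9 + 1 = 10)
Y(o) = 13 (Y(o) = 8 + 5 = 13)
T(F, C) = 10 - 1/(C + F) (T(F, C) = 10 - 1/(F + C) = 10 - 1/(C + F))
G(x, l) = 2*l
w(L) = 13 (w(L) = (2*13)/2 = (½)*26 = 13)
-w(T(6 - 1*5, 15)) = -1*13 = -13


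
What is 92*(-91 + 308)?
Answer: 19964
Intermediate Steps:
92*(-91 + 308) = 92*217 = 19964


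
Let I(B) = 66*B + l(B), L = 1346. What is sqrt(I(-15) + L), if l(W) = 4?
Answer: 6*sqrt(10) ≈ 18.974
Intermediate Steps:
I(B) = 4 + 66*B (I(B) = 66*B + 4 = 4 + 66*B)
sqrt(I(-15) + L) = sqrt((4 + 66*(-15)) + 1346) = sqrt((4 - 990) + 1346) = sqrt(-986 + 1346) = sqrt(360) = 6*sqrt(10)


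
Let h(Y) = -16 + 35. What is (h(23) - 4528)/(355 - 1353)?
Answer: 4509/998 ≈ 4.5180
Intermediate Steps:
h(Y) = 19
(h(23) - 4528)/(355 - 1353) = (19 - 4528)/(355 - 1353) = -4509/(-998) = -4509*(-1/998) = 4509/998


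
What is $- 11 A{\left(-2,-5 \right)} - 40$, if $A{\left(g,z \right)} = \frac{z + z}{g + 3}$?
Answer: $70$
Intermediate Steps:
$A{\left(g,z \right)} = \frac{2 z}{3 + g}$
$- 11 A{\left(-2,-5 \right)} - 40 = - 11 \cdot 2 \left(-5\right) \frac{1}{3 - 2} - 40 = - 11 \cdot 2 \left(-5\right) 1^{-1} - 40 = - 11 \cdot 2 \left(-5\right) 1 - 40 = \left(-11\right) \left(-10\right) - 40 = 110 - 40 = 70$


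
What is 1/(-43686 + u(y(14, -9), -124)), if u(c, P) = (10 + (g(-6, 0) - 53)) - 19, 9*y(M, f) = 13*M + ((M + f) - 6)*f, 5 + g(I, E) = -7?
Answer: -1/43760 ≈ -2.2852e-5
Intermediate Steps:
g(I, E) = -12 (g(I, E) = -5 - 7 = -12)
y(M, f) = 13*M/9 + f*(-6 + M + f)/9 (y(M, f) = (13*M + ((M + f) - 6)*f)/9 = (13*M + (-6 + M + f)*f)/9 = (13*M + f*(-6 + M + f))/9 = 13*M/9 + f*(-6 + M + f)/9)
u(c, P) = -74 (u(c, P) = (10 + (-12 - 53)) - 19 = (10 - 65) - 19 = -55 - 19 = -74)
1/(-43686 + u(y(14, -9), -124)) = 1/(-43686 - 74) = 1/(-43760) = -1/43760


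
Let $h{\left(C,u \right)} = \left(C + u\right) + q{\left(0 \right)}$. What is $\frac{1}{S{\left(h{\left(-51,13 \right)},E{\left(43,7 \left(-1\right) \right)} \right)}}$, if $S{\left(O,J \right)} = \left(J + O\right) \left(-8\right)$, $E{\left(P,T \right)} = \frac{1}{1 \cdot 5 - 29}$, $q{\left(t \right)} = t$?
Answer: $\frac{3}{913} \approx 0.0032859$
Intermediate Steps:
$h{\left(C,u \right)} = C + u$ ($h{\left(C,u \right)} = \left(C + u\right) + 0 = C + u$)
$E{\left(P,T \right)} = - \frac{1}{24}$ ($E{\left(P,T \right)} = \frac{1}{5 - 29} = \frac{1}{-24} = - \frac{1}{24}$)
$S{\left(O,J \right)} = - 8 J - 8 O$
$\frac{1}{S{\left(h{\left(-51,13 \right)},E{\left(43,7 \left(-1\right) \right)} \right)}} = \frac{1}{\left(-8\right) \left(- \frac{1}{24}\right) - 8 \left(-51 + 13\right)} = \frac{1}{\frac{1}{3} - -304} = \frac{1}{\frac{1}{3} + 304} = \frac{1}{\frac{913}{3}} = \frac{3}{913}$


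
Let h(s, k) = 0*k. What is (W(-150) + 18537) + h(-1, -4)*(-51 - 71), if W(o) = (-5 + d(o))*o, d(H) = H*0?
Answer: 19287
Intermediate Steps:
d(H) = 0
h(s, k) = 0
W(o) = -5*o (W(o) = (-5 + 0)*o = -5*o)
(W(-150) + 18537) + h(-1, -4)*(-51 - 71) = (-5*(-150) + 18537) + 0*(-51 - 71) = (750 + 18537) + 0*(-122) = 19287 + 0 = 19287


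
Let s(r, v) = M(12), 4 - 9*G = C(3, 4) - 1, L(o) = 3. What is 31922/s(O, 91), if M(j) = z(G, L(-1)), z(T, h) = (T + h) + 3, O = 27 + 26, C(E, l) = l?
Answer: 26118/5 ≈ 5223.6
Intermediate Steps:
G = 1/9 (G = 4/9 - (4 - 1)/9 = 4/9 - 1/9*3 = 4/9 - 1/3 = 1/9 ≈ 0.11111)
O = 53
z(T, h) = 3 + T + h
M(j) = 55/9 (M(j) = 3 + 1/9 + 3 = 55/9)
s(r, v) = 55/9
31922/s(O, 91) = 31922/(55/9) = 31922*(9/55) = 26118/5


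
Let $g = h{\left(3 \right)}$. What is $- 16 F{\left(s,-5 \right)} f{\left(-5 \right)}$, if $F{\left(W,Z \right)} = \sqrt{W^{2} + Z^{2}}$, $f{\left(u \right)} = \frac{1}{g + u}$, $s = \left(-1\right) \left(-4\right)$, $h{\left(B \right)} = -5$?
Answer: $\frac{8 \sqrt{41}}{5} \approx 10.245$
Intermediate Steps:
$g = -5$
$s = 4$
$f{\left(u \right)} = \frac{1}{-5 + u}$
$- 16 F{\left(s,-5 \right)} f{\left(-5 \right)} = \frac{\left(-16\right) \sqrt{4^{2} + \left(-5\right)^{2}}}{-5 - 5} = \frac{\left(-16\right) \sqrt{16 + 25}}{-10} = - 16 \sqrt{41} \left(- \frac{1}{10}\right) = \frac{8 \sqrt{41}}{5}$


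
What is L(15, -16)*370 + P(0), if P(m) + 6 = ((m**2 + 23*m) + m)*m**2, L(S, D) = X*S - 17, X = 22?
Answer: 115804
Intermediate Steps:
L(S, D) = -17 + 22*S (L(S, D) = 22*S - 17 = -17 + 22*S)
P(m) = -6 + m**2*(m**2 + 24*m) (P(m) = -6 + ((m**2 + 23*m) + m)*m**2 = -6 + (m**2 + 24*m)*m**2 = -6 + m**2*(m**2 + 24*m))
L(15, -16)*370 + P(0) = (-17 + 22*15)*370 + (-6 + 0**4 + 24*0**3) = (-17 + 330)*370 + (-6 + 0 + 24*0) = 313*370 + (-6 + 0 + 0) = 115810 - 6 = 115804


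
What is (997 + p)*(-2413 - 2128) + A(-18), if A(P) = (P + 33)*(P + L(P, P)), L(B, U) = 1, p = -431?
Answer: -2570461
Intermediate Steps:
A(P) = (1 + P)*(33 + P) (A(P) = (P + 33)*(P + 1) = (33 + P)*(1 + P) = (1 + P)*(33 + P))
(997 + p)*(-2413 - 2128) + A(-18) = (997 - 431)*(-2413 - 2128) + (33 + (-18)² + 34*(-18)) = 566*(-4541) + (33 + 324 - 612) = -2570206 - 255 = -2570461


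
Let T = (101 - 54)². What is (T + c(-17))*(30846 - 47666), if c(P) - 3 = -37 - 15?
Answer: -36331200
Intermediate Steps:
c(P) = -49 (c(P) = 3 + (-37 - 15) = 3 - 52 = -49)
T = 2209 (T = 47² = 2209)
(T + c(-17))*(30846 - 47666) = (2209 - 49)*(30846 - 47666) = 2160*(-16820) = -36331200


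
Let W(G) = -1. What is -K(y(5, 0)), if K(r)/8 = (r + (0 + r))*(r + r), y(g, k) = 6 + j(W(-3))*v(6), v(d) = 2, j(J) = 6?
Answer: -10368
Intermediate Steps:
y(g, k) = 18 (y(g, k) = 6 + 6*2 = 6 + 12 = 18)
K(r) = 32*r**2 (K(r) = 8*((r + (0 + r))*(r + r)) = 8*((r + r)*(2*r)) = 8*((2*r)*(2*r)) = 8*(4*r**2) = 32*r**2)
-K(y(5, 0)) = -32*18**2 = -32*324 = -1*10368 = -10368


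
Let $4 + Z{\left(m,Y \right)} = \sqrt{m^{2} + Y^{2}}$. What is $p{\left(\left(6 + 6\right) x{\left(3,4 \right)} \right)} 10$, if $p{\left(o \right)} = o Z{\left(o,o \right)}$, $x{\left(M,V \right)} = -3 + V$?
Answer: $-480 + 1440 \sqrt{2} \approx 1556.5$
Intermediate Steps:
$Z{\left(m,Y \right)} = -4 + \sqrt{Y^{2} + m^{2}}$ ($Z{\left(m,Y \right)} = -4 + \sqrt{m^{2} + Y^{2}} = -4 + \sqrt{Y^{2} + m^{2}}$)
$p{\left(o \right)} = o \left(-4 + \sqrt{2} \sqrt{o^{2}}\right)$ ($p{\left(o \right)} = o \left(-4 + \sqrt{o^{2} + o^{2}}\right) = o \left(-4 + \sqrt{2 o^{2}}\right) = o \left(-4 + \sqrt{2} \sqrt{o^{2}}\right)$)
$p{\left(\left(6 + 6\right) x{\left(3,4 \right)} \right)} 10 = \left(6 + 6\right) \left(-3 + 4\right) \left(-4 + \sqrt{2} \sqrt{\left(\left(6 + 6\right) \left(-3 + 4\right)\right)^{2}}\right) 10 = 12 \cdot 1 \left(-4 + \sqrt{2} \sqrt{\left(12 \cdot 1\right)^{2}}\right) 10 = 12 \left(-4 + \sqrt{2} \sqrt{12^{2}}\right) 10 = 12 \left(-4 + \sqrt{2} \sqrt{144}\right) 10 = 12 \left(-4 + \sqrt{2} \cdot 12\right) 10 = 12 \left(-4 + 12 \sqrt{2}\right) 10 = \left(-48 + 144 \sqrt{2}\right) 10 = -480 + 1440 \sqrt{2}$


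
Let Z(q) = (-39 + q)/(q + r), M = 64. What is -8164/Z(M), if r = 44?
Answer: -881712/25 ≈ -35269.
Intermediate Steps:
Z(q) = (-39 + q)/(44 + q) (Z(q) = (-39 + q)/(q + 44) = (-39 + q)/(44 + q))
-8164/Z(M) = -8164*(44 + 64)/(-39 + 64) = -8164/(25/108) = -8164/((1/108)*25) = -8164/25/108 = -8164*108/25 = -881712/25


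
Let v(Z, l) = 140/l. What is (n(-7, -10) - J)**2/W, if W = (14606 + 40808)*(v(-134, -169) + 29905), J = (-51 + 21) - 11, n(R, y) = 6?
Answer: 373321/280051550270 ≈ 1.3330e-6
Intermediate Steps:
J = -41 (J = -30 - 11 = -41)
W = 280051550270/169 (W = (14606 + 40808)*(140/(-169) + 29905) = 55414*(140*(-1/169) + 29905) = 55414*(-140/169 + 29905) = 55414*(5053805/169) = 280051550270/169 ≈ 1.6571e+9)
(n(-7, -10) - J)**2/W = (6 - 1*(-41))**2/(280051550270/169) = (6 + 41)**2*(169/280051550270) = 47**2*(169/280051550270) = 2209*(169/280051550270) = 373321/280051550270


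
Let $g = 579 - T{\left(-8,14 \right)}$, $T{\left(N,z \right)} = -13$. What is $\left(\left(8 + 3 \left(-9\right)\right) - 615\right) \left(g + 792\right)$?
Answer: $-877456$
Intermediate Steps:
$g = 592$ ($g = 579 - -13 = 579 + 13 = 592$)
$\left(\left(8 + 3 \left(-9\right)\right) - 615\right) \left(g + 792\right) = \left(\left(8 + 3 \left(-9\right)\right) - 615\right) \left(592 + 792\right) = \left(\left(8 - 27\right) - 615\right) 1384 = \left(-19 - 615\right) 1384 = \left(-634\right) 1384 = -877456$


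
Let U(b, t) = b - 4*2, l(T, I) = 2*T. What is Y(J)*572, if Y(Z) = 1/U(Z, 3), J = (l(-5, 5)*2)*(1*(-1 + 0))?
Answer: 143/3 ≈ 47.667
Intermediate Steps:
J = 20 (J = ((2*(-5))*2)*(1*(-1 + 0)) = (-10*2)*(1*(-1)) = -20*(-1) = 20)
U(b, t) = -8 + b (U(b, t) = b - 8 = -8 + b)
Y(Z) = 1/(-8 + Z)
Y(J)*572 = 572/(-8 + 20) = 572/12 = (1/12)*572 = 143/3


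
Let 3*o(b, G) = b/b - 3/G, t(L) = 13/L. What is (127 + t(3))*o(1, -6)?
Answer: 197/3 ≈ 65.667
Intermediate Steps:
o(b, G) = ⅓ - 1/G (o(b, G) = (b/b - 3/G)/3 = (1 - 3/G)/3 = ⅓ - 1/G)
(127 + t(3))*o(1, -6) = (127 + 13/3)*((⅓)*(-3 - 6)/(-6)) = (127 + 13*(⅓))*((⅓)*(-⅙)*(-9)) = (127 + 13/3)*(½) = (394/3)*(½) = 197/3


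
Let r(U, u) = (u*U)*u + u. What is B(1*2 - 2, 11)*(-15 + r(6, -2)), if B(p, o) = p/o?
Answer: 0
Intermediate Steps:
r(U, u) = u + U*u² (r(U, u) = (U*u)*u + u = U*u² + u = u + U*u²)
B(1*2 - 2, 11)*(-15 + r(6, -2)) = ((1*2 - 2)/11)*(-15 - 2*(1 + 6*(-2))) = ((2 - 2)*(1/11))*(-15 - 2*(1 - 12)) = (0*(1/11))*(-15 - 2*(-11)) = 0*(-15 + 22) = 0*7 = 0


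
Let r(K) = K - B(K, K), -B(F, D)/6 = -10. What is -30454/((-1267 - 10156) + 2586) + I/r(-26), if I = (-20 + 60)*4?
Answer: 602562/379991 ≈ 1.5857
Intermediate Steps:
B(F, D) = 60 (B(F, D) = -6*(-10) = 60)
r(K) = -60 + K (r(K) = K - 1*60 = K - 60 = -60 + K)
I = 160 (I = 40*4 = 160)
-30454/((-1267 - 10156) + 2586) + I/r(-26) = -30454/((-1267 - 10156) + 2586) + 160/(-60 - 26) = -30454/(-11423 + 2586) + 160/(-86) = -30454/(-8837) + 160*(-1/86) = -30454*(-1/8837) - 80/43 = 30454/8837 - 80/43 = 602562/379991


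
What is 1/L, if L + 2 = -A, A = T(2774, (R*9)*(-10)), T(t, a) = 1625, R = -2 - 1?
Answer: -1/1627 ≈ -0.00061463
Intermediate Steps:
R = -3
A = 1625
L = -1627 (L = -2 - 1*1625 = -2 - 1625 = -1627)
1/L = 1/(-1627) = -1/1627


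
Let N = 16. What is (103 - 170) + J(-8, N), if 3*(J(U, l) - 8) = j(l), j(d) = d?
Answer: -161/3 ≈ -53.667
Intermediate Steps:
J(U, l) = 8 + l/3
(103 - 170) + J(-8, N) = (103 - 170) + (8 + (⅓)*16) = -67 + (8 + 16/3) = -67 + 40/3 = -161/3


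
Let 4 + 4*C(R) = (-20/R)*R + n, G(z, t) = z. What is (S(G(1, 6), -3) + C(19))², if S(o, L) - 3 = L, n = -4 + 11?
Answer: 289/16 ≈ 18.063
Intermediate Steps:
n = 7
S(o, L) = 3 + L
C(R) = -17/4 (C(R) = -1 + ((-20/R)*R + 7)/4 = -1 + (-20 + 7)/4 = -1 + (¼)*(-13) = -1 - 13/4 = -17/4)
(S(G(1, 6), -3) + C(19))² = ((3 - 3) - 17/4)² = (0 - 17/4)² = (-17/4)² = 289/16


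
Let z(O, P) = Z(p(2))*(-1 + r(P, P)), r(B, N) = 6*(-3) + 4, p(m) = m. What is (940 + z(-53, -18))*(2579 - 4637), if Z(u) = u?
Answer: -1872780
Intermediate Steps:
r(B, N) = -14 (r(B, N) = -18 + 4 = -14)
z(O, P) = -30 (z(O, P) = 2*(-1 - 14) = 2*(-15) = -30)
(940 + z(-53, -18))*(2579 - 4637) = (940 - 30)*(2579 - 4637) = 910*(-2058) = -1872780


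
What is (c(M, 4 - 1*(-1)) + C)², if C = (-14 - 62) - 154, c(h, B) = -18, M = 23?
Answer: 61504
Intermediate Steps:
C = -230 (C = -76 - 154 = -230)
(c(M, 4 - 1*(-1)) + C)² = (-18 - 230)² = (-248)² = 61504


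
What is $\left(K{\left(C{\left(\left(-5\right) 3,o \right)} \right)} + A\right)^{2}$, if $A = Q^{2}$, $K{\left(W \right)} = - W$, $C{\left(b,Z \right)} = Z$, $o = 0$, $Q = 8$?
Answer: $4096$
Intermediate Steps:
$A = 64$ ($A = 8^{2} = 64$)
$\left(K{\left(C{\left(\left(-5\right) 3,o \right)} \right)} + A\right)^{2} = \left(\left(-1\right) 0 + 64\right)^{2} = \left(0 + 64\right)^{2} = 64^{2} = 4096$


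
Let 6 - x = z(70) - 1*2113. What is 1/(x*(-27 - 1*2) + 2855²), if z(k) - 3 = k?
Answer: 1/8091691 ≈ 1.2358e-7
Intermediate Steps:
z(k) = 3 + k
x = 2046 (x = 6 - ((3 + 70) - 1*2113) = 6 - (73 - 2113) = 6 - 1*(-2040) = 6 + 2040 = 2046)
1/(x*(-27 - 1*2) + 2855²) = 1/(2046*(-27 - 1*2) + 2855²) = 1/(2046*(-27 - 2) + 8151025) = 1/(2046*(-29) + 8151025) = 1/(-59334 + 8151025) = 1/8091691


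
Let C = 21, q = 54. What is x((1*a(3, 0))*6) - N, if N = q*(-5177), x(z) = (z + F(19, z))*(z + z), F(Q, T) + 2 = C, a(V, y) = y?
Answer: 279558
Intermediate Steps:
F(Q, T) = 19 (F(Q, T) = -2 + 21 = 19)
x(z) = 2*z*(19 + z) (x(z) = (z + 19)*(z + z) = (19 + z)*(2*z) = 2*z*(19 + z))
N = -279558 (N = 54*(-5177) = -279558)
x((1*a(3, 0))*6) - N = 2*((1*0)*6)*(19 + (1*0)*6) - 1*(-279558) = 2*(0*6)*(19 + 0*6) + 279558 = 2*0*(19 + 0) + 279558 = 2*0*19 + 279558 = 0 + 279558 = 279558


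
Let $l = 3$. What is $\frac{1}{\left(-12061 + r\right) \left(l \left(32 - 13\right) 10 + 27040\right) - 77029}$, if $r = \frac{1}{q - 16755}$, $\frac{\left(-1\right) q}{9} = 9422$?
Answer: $- \frac{101553}{33825399091777} \approx -3.0023 \cdot 10^{-9}$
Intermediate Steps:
$q = -84798$ ($q = \left(-9\right) 9422 = -84798$)
$r = - \frac{1}{101553}$ ($r = \frac{1}{-84798 - 16755} = \frac{1}{-101553} = - \frac{1}{101553} \approx -9.8471 \cdot 10^{-6}$)
$\frac{1}{\left(-12061 + r\right) \left(l \left(32 - 13\right) 10 + 27040\right) - 77029} = \frac{1}{\left(-12061 - \frac{1}{101553}\right) \left(3 \left(32 - 13\right) 10 + 27040\right) - 77029} = \frac{1}{- \frac{1224830734 \left(3 \cdot 19 \cdot 10 + 27040\right)}{101553} - 77029} = \frac{1}{- \frac{1224830734 \left(57 \cdot 10 + 27040\right)}{101553} - 77029} = \frac{1}{- \frac{1224830734 \left(570 + 27040\right)}{101553} - 77029} = \frac{1}{\left(- \frac{1224830734}{101553}\right) 27610 - 77029} = \frac{1}{- \frac{33817576565740}{101553} - 77029} = \frac{1}{- \frac{33825399091777}{101553}} = - \frac{101553}{33825399091777}$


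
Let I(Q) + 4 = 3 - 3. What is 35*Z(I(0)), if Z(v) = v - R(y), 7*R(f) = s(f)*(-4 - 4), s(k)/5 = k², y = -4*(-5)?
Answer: 79860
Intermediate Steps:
y = 20
I(Q) = -4 (I(Q) = -4 + (3 - 3) = -4 + 0 = -4)
s(k) = 5*k²
R(f) = -40*f²/7 (R(f) = ((5*f²)*(-4 - 4))/7 = ((5*f²)*(-8))/7 = (-40*f²)/7 = -40*f²/7)
Z(v) = 16000/7 + v (Z(v) = v - (-40)*20²/7 = v - (-40)*400/7 = v - 1*(-16000/7) = v + 16000/7 = 16000/7 + v)
35*Z(I(0)) = 35*(16000/7 - 4) = 35*(15972/7) = 79860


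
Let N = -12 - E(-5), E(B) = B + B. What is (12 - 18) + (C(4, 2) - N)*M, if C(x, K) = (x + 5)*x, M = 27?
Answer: 1020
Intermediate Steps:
E(B) = 2*B
N = -2 (N = -12 - 2*(-5) = -12 - 1*(-10) = -12 + 10 = -2)
C(x, K) = x*(5 + x) (C(x, K) = (5 + x)*x = x*(5 + x))
(12 - 18) + (C(4, 2) - N)*M = (12 - 18) + (4*(5 + 4) - 1*(-2))*27 = -6 + (4*9 + 2)*27 = -6 + (36 + 2)*27 = -6 + 38*27 = -6 + 1026 = 1020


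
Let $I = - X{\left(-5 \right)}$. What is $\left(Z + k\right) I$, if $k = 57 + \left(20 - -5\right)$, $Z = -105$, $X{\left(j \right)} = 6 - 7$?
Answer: $-23$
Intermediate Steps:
$X{\left(j \right)} = -1$ ($X{\left(j \right)} = 6 - 7 = -1$)
$I = 1$ ($I = \left(-1\right) \left(-1\right) = 1$)
$k = 82$ ($k = 57 + \left(20 + 5\right) = 57 + 25 = 82$)
$\left(Z + k\right) I = \left(-105 + 82\right) 1 = \left(-23\right) 1 = -23$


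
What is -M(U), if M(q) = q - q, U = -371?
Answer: 0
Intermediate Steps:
M(q) = 0
-M(U) = -1*0 = 0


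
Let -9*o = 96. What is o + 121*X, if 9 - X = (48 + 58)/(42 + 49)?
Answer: 255907/273 ≈ 937.39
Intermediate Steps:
o = -32/3 (o = -⅑*96 = -32/3 ≈ -10.667)
X = 713/91 (X = 9 - (48 + 58)/(42 + 49) = 9 - 106/91 = 713/91 ≈ 7.8352)
o + 121*X = -32/3 + 121*(713/91) = -32/3 + 86273/91 = 255907/273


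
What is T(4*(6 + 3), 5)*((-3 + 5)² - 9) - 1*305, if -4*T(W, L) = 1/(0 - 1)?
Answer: -1225/4 ≈ -306.25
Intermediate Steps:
T(W, L) = ¼ (T(W, L) = -1/(4*(0 - 1)) = -¼/(-1) = -¼*(-1) = ¼)
T(4*(6 + 3), 5)*((-3 + 5)² - 9) - 1*305 = ((-3 + 5)² - 9)/4 - 1*305 = (2² - 9)/4 - 305 = (4 - 9)/4 - 305 = (¼)*(-5) - 305 = -5/4 - 305 = -1225/4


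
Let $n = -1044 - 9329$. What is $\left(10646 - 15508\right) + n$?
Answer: $-15235$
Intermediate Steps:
$n = -10373$
$\left(10646 - 15508\right) + n = \left(10646 - 15508\right) - 10373 = -4862 - 10373 = -15235$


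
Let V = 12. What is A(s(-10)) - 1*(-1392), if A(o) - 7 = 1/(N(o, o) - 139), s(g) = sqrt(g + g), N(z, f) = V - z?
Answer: 22592324/16149 + 2*I*sqrt(5)/16149 ≈ 1399.0 + 0.00027693*I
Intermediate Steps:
N(z, f) = 12 - z
s(g) = sqrt(2)*sqrt(g) (s(g) = sqrt(2*g) = sqrt(2)*sqrt(g))
A(o) = 7 + 1/(-127 - o) (A(o) = 7 + 1/((12 - o) - 139) = 7 + 1/(-127 - o))
A(s(-10)) - 1*(-1392) = (888 + 7*(sqrt(2)*sqrt(-10)))/(127 + sqrt(2)*sqrt(-10)) - 1*(-1392) = (888 + 7*(sqrt(2)*(I*sqrt(10))))/(127 + sqrt(2)*(I*sqrt(10))) + 1392 = (888 + 7*(2*I*sqrt(5)))/(127 + 2*I*sqrt(5)) + 1392 = (888 + 14*I*sqrt(5))/(127 + 2*I*sqrt(5)) + 1392 = 1392 + (888 + 14*I*sqrt(5))/(127 + 2*I*sqrt(5))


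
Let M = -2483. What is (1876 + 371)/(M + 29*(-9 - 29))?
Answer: -749/1195 ≈ -0.62678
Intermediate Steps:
(1876 + 371)/(M + 29*(-9 - 29)) = (1876 + 371)/(-2483 + 29*(-9 - 29)) = 2247/(-2483 + 29*(-38)) = 2247/(-2483 - 1102) = 2247/(-3585) = 2247*(-1/3585) = -749/1195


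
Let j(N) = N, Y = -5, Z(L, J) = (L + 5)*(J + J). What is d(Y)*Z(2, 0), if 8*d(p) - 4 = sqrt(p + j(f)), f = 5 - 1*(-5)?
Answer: 0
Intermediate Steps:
Z(L, J) = 2*J*(5 + L) (Z(L, J) = (5 + L)*(2*J) = 2*J*(5 + L))
f = 10 (f = 5 + 5 = 10)
d(p) = 1/2 + sqrt(10 + p)/8 (d(p) = 1/2 + sqrt(p + 10)/8 = 1/2 + sqrt(10 + p)/8)
d(Y)*Z(2, 0) = (1/2 + sqrt(10 - 5)/8)*(2*0*(5 + 2)) = (1/2 + sqrt(5)/8)*(2*0*7) = (1/2 + sqrt(5)/8)*0 = 0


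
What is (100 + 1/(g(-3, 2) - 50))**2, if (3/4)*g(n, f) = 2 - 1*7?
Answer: 288898009/28900 ≈ 9996.5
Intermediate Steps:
g(n, f) = -20/3 (g(n, f) = 4*(2 - 1*7)/3 = 4*(2 - 7)/3 = (4/3)*(-5) = -20/3)
(100 + 1/(g(-3, 2) - 50))**2 = (100 + 1/(-20/3 - 50))**2 = (100 + 1/(-170/3))**2 = (100 - 3/170)**2 = (16997/170)**2 = 288898009/28900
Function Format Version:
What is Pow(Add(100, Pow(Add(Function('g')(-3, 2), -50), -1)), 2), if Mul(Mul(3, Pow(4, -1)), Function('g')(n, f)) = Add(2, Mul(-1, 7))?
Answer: Rational(288898009, 28900) ≈ 9996.5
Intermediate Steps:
Function('g')(n, f) = Rational(-20, 3) (Function('g')(n, f) = Mul(Rational(4, 3), Add(2, Mul(-1, 7))) = Mul(Rational(4, 3), Add(2, -7)) = Mul(Rational(4, 3), -5) = Rational(-20, 3))
Pow(Add(100, Pow(Add(Function('g')(-3, 2), -50), -1)), 2) = Pow(Add(100, Pow(Add(Rational(-20, 3), -50), -1)), 2) = Pow(Add(100, Pow(Rational(-170, 3), -1)), 2) = Pow(Add(100, Rational(-3, 170)), 2) = Pow(Rational(16997, 170), 2) = Rational(288898009, 28900)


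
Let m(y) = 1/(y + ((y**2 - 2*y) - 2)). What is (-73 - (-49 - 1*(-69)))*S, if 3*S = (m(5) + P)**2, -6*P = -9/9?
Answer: -124/81 ≈ -1.5309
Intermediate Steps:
P = 1/6 (P = -(-3)/(2*9) = -1/6*(-1) = 1/6 ≈ 0.16667)
m(y) = 1/(-2 + y**2 - y) (m(y) = 1/(y + (-2 + y**2 - 2*y)) = 1/(-2 + y**2 - y))
S = 4/243 (S = (1/(-2 + 5**2 - 1*5) + 1/6)**2/3 = (1/(-2 + 25 - 5) + 1/6)**2/3 = (1/18 + 1/6)**2/3 = (2/9)**2/3 = (1/3)*(4/81) = 4/243 ≈ 0.016461)
(-73 - (-49 - 1*(-69)))*S = (-73 - (-49 - 1*(-69)))*(4/243) = (-73 - (-49 + 69))*(4/243) = (-73 - 1*20)*(4/243) = (-73 - 20)*(4/243) = -93*4/243 = -124/81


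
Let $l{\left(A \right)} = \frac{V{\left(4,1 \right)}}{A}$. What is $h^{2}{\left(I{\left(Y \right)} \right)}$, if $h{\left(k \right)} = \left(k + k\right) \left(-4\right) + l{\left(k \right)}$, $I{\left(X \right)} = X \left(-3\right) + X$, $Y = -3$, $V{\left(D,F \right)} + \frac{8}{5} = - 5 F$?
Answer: $\frac{241081}{100} \approx 2410.8$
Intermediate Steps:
$V{\left(D,F \right)} = - \frac{8}{5} - 5 F$
$l{\left(A \right)} = - \frac{33}{5 A}$ ($l{\left(A \right)} = \frac{- \frac{8}{5} - 5}{A} = - \frac{33}{5 A}$)
$I{\left(X \right)} = - 2 X$ ($I{\left(X \right)} = - 3 X + X = - 2 X$)
$h{\left(k \right)} = - 8 k - \frac{33}{5 k}$ ($h{\left(k \right)} = \left(k + k\right) \left(-4\right) - \frac{33}{5 k} = 2 k \left(-4\right) - \frac{33}{5 k} = - 8 k - \frac{33}{5 k}$)
$h^{2}{\left(I{\left(Y \right)} \right)} = \left(- 8 \left(\left(-2\right) \left(-3\right)\right) - \frac{33}{5 \left(\left(-2\right) \left(-3\right)\right)}\right)^{2} = \left(\left(-8\right) 6 - \frac{33}{5 \cdot 6}\right)^{2} = \left(-48 - \frac{11}{10}\right)^{2} = \left(- \frac{491}{10}\right)^{2} = \frac{241081}{100}$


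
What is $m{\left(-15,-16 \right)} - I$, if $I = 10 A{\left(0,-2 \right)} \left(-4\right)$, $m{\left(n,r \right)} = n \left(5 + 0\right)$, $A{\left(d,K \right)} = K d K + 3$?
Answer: $45$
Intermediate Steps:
$A{\left(d,K \right)} = 3 + d K^{2}$ ($A{\left(d,K \right)} = d K^{2} + 3 = 3 + d K^{2}$)
$m{\left(n,r \right)} = 5 n$ ($m{\left(n,r \right)} = n 5 = 5 n$)
$I = -120$ ($I = 10 \left(3 + 0 \left(-2\right)^{2}\right) \left(-4\right) = 10 \left(3 + 0 \cdot 4\right) \left(-4\right) = 10 \left(3 + 0\right) \left(-4\right) = 10 \cdot 3 \left(-4\right) = 30 \left(-4\right) = -120$)
$m{\left(-15,-16 \right)} - I = 5 \left(-15\right) - -120 = -75 + 120 = 45$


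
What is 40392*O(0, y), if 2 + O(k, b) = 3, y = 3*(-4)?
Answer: 40392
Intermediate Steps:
y = -12
O(k, b) = 1 (O(k, b) = -2 + 3 = 1)
40392*O(0, y) = 40392*1 = 40392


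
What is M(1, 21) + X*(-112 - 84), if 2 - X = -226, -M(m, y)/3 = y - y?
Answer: -44688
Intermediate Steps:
M(m, y) = 0 (M(m, y) = -3*(y - y) = -3*0 = 0)
X = 228 (X = 2 - 1*(-226) = 2 + 226 = 228)
M(1, 21) + X*(-112 - 84) = 0 + 228*(-112 - 84) = 0 + 228*(-196) = 0 - 44688 = -44688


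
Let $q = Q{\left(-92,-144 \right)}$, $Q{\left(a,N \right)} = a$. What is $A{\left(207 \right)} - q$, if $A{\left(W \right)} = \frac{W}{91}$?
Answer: $\frac{8579}{91} \approx 94.275$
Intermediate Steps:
$A{\left(W \right)} = \frac{W}{91}$ ($A{\left(W \right)} = W \frac{1}{91} = \frac{W}{91}$)
$q = -92$
$A{\left(207 \right)} - q = \frac{1}{91} \cdot 207 - -92 = \frac{207}{91} + 92 = \frac{8579}{91}$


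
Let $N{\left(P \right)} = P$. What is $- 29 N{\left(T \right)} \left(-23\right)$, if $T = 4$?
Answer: $2668$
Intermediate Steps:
$- 29 N{\left(T \right)} \left(-23\right) = \left(-29\right) 4 \left(-23\right) = \left(-116\right) \left(-23\right) = 2668$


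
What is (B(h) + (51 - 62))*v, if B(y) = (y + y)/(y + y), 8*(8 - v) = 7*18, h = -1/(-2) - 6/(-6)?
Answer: 155/2 ≈ 77.500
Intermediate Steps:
h = 3/2 (h = -1*(-½) - 6*(-⅙) = ½ + 1 = 3/2 ≈ 1.5000)
v = -31/4 (v = 8 - 7*18/8 = 8 - ⅛*126 = 8 - 63/4 = -31/4 ≈ -7.7500)
B(y) = 1 (B(y) = (2*y)/((2*y)) = (2*y)*(1/(2*y)) = 1)
(B(h) + (51 - 62))*v = (1 + (51 - 62))*(-31/4) = (1 - 11)*(-31/4) = -10*(-31/4) = 155/2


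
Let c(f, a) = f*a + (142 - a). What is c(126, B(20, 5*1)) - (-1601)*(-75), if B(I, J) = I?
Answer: -117433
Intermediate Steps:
c(f, a) = 142 - a + a*f (c(f, a) = a*f + (142 - a) = 142 - a + a*f)
c(126, B(20, 5*1)) - (-1601)*(-75) = (142 - 1*20 + 20*126) - (-1601)*(-75) = (142 - 20 + 2520) - 1*120075 = 2642 - 120075 = -117433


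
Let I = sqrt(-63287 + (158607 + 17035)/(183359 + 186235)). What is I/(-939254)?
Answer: -I*sqrt(240136718596294)/57857107146 ≈ -0.00026784*I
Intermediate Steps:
I = I*sqrt(240136718596294)/61599 (I = sqrt(-63287 + 175642/369594) = sqrt(-63287 + 175642*(1/369594)) = sqrt(-63287 + 87821/184797) = sqrt(-11695159918/184797) = I*sqrt(240136718596294)/61599 ≈ 251.57*I)
I/(-939254) = (I*sqrt(240136718596294)/61599)/(-939254) = (I*sqrt(240136718596294)/61599)*(-1/939254) = -I*sqrt(240136718596294)/57857107146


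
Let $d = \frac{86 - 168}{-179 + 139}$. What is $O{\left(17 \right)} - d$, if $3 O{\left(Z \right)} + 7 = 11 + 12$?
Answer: $\frac{197}{60} \approx 3.2833$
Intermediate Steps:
$d = \frac{41}{20}$ ($d = - \frac{82}{-40} = \left(-82\right) \left(- \frac{1}{40}\right) = \frac{41}{20} \approx 2.05$)
$O{\left(Z \right)} = \frac{16}{3}$ ($O{\left(Z \right)} = - \frac{7}{3} + \frac{11 + 12}{3} = - \frac{7}{3} + \frac{1}{3} \cdot 23 = - \frac{7}{3} + \frac{23}{3} = \frac{16}{3}$)
$O{\left(17 \right)} - d = \frac{16}{3} - \frac{41}{20} = \frac{197}{60}$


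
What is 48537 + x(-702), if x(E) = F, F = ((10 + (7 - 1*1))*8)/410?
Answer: 9950149/205 ≈ 48537.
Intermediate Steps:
F = 64/205 (F = ((10 + (7 - 1))*8)*(1/410) = ((10 + 6)*8)*(1/410) = (16*8)*(1/410) = 128*(1/410) = 64/205 ≈ 0.31220)
x(E) = 64/205
48537 + x(-702) = 48537 + 64/205 = 9950149/205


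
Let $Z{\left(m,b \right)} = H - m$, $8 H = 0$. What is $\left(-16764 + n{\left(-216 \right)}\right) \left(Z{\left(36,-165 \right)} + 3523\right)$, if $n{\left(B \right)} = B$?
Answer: $-59209260$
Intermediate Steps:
$H = 0$ ($H = \frac{1}{8} \cdot 0 = 0$)
$Z{\left(m,b \right)} = - m$ ($Z{\left(m,b \right)} = 0 - m = - m$)
$\left(-16764 + n{\left(-216 \right)}\right) \left(Z{\left(36,-165 \right)} + 3523\right) = \left(-16764 - 216\right) \left(\left(-1\right) 36 + 3523\right) = - 16980 \left(-36 + 3523\right) = \left(-16980\right) 3487 = -59209260$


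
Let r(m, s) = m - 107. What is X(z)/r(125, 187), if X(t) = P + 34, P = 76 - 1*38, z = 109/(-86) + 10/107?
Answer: 4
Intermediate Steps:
z = -10803/9202 (z = 109*(-1/86) + 10*(1/107) = -109/86 + 10/107 = -10803/9202 ≈ -1.1740)
P = 38 (P = 76 - 38 = 38)
r(m, s) = -107 + m
X(t) = 72 (X(t) = 38 + 34 = 72)
X(z)/r(125, 187) = 72/(-107 + 125) = 72/18 = 72*(1/18) = 4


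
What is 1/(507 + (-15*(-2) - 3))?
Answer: 1/534 ≈ 0.0018727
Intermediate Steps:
1/(507 + (-15*(-2) - 3)) = 1/(507 + (30 - 3)) = 1/(507 + 27) = 1/534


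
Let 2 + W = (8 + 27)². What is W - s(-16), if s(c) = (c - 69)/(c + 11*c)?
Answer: 234731/192 ≈ 1222.6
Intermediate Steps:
W = 1223 (W = -2 + (8 + 27)² = -2 + 35² = -2 + 1225 = 1223)
s(c) = (-69 + c)/(12*c) (s(c) = (-69 + c)/((12*c)) = (-69 + c)*(1/(12*c)) = (-69 + c)/(12*c))
W - s(-16) = 1223 - (-69 - 16)/(12*(-16)) = 1223 - (-1)*(-85)/(12*16) = 1223 - 1*85/192 = 1223 - 85/192 = 234731/192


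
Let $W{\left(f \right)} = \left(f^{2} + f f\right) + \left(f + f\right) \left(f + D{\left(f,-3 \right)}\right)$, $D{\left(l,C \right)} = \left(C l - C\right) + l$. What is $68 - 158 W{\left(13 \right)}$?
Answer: $-12256$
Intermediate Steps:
$D{\left(l,C \right)} = l - C + C l$ ($D{\left(l,C \right)} = \left(- C + C l\right) + l = l - C + C l$)
$W{\left(f \right)} = 2 f^{2} + 2 f \left(3 - f\right)$ ($W{\left(f \right)} = \left(f^{2} + f f\right) + \left(f + f\right) \left(f - \left(-3 + 2 f\right)\right) = \left(f^{2} + f^{2}\right) + 2 f \left(f + \left(f + 3 - 3 f\right)\right) = 2 f^{2} + 2 f \left(f - \left(-3 + 2 f\right)\right) = 2 f^{2} + 2 f \left(3 - f\right)$)
$68 - 158 W{\left(13 \right)} = 68 - 158 \cdot 6 \cdot 13 = 68 - 12324 = -12256$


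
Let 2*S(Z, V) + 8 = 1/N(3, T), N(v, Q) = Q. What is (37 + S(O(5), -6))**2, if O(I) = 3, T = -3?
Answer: 38809/36 ≈ 1078.0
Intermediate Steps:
S(Z, V) = -25/6 (S(Z, V) = -4 + (1/2)/(-3) = -4 + (1/2)*(-1/3) = -4 - 1/6 = -25/6)
(37 + S(O(5), -6))**2 = (37 - 25/6)**2 = (197/6)**2 = 38809/36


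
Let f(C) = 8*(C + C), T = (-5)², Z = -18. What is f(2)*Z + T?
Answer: -551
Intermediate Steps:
T = 25
f(C) = 16*C (f(C) = 8*(2*C) = 16*C)
f(2)*Z + T = (16*2)*(-18) + 25 = 32*(-18) + 25 = -576 + 25 = -551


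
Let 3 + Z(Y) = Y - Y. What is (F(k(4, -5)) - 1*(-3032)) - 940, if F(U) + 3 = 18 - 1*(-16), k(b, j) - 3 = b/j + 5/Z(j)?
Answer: 2123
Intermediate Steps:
Z(Y) = -3 (Z(Y) = -3 + (Y - Y) = -3 + 0 = -3)
k(b, j) = 4/3 + b/j (k(b, j) = 3 + (b/j + 5/(-3)) = 3 + (b/j + 5*(-⅓)) = 3 + (b/j - 5/3) = 3 + (-5/3 + b/j) = 4/3 + b/j)
F(U) = 31 (F(U) = -3 + (18 - 1*(-16)) = -3 + (18 + 16) = -3 + 34 = 31)
(F(k(4, -5)) - 1*(-3032)) - 940 = (31 - 1*(-3032)) - 940 = (31 + 3032) - 940 = 3063 - 940 = 2123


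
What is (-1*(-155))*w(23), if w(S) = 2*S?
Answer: 7130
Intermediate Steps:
(-1*(-155))*w(23) = (-1*(-155))*(2*23) = 155*46 = 7130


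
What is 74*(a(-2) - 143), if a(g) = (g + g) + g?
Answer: -11026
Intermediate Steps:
a(g) = 3*g (a(g) = 2*g + g = 3*g)
74*(a(-2) - 143) = 74*(3*(-2) - 143) = 74*(-6 - 143) = 74*(-149) = -11026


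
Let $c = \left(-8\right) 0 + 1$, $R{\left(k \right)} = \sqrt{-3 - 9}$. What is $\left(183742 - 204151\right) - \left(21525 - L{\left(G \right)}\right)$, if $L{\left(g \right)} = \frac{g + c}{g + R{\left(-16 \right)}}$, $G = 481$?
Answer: $\frac{964 \left(- 87 \sqrt{3} + 20923 i\right)}{- 481 i + 2 \sqrt{3}} \approx -41933.0 - 0.0072165 i$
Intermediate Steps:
$R{\left(k \right)} = 2 i \sqrt{3}$ ($R{\left(k \right)} = \sqrt{-12} = 2 i \sqrt{3}$)
$c = 1$ ($c = 0 + 1 = 1$)
$L{\left(g \right)} = \frac{1 + g}{g + 2 i \sqrt{3}}$ ($L{\left(g \right)} = \frac{g + 1}{g + 2 i \sqrt{3}} = \frac{1 + g}{g + 2 i \sqrt{3}}$)
$\left(183742 - 204151\right) - \left(21525 - L{\left(G \right)}\right) = \left(183742 - 204151\right) - \left(21525 - \frac{1 + 481}{481 + 2 i \sqrt{3}}\right) = \left(183742 - 204151\right) - \left(21525 - \frac{1}{481 + 2 i \sqrt{3}} \cdot 482\right) = -20409 - \left(21525 - \frac{482}{481 + 2 i \sqrt{3}}\right) = -41934 + \frac{482}{481 + 2 i \sqrt{3}}$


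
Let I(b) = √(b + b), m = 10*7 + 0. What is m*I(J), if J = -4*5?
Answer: 140*I*√10 ≈ 442.72*I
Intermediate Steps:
J = -20
m = 70 (m = 70 + 0 = 70)
I(b) = √2*√b (I(b) = √(2*b) = √2*√b)
m*I(J) = 70*(√2*√(-20)) = 70*(√2*(2*I*√5)) = 70*(2*I*√10) = 140*I*√10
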